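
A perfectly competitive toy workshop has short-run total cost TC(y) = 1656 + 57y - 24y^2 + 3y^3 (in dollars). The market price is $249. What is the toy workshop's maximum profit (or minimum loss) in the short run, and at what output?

Profit = -$120 at y = 8

AVC = 57 - 24y + 3y^2; min AVC = $9 at y = 4. Since P = $249 ≥ min AVC, the firm produces.
With MC = 57 - 48y + 9y^2, P = MC on the upward-sloping part at y* = 8.
TR = 249·8 = 1992. TC = 1656 + 456 = 2112. Profit = 1992 − 2112 = -$120.
That loss of $120 beats the $1656 the firm would lose by shutting down; producing recovers $1536 of fixed cost.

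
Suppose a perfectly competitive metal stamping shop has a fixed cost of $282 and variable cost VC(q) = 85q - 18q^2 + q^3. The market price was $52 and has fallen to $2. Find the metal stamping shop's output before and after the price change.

AVC = 85 - 18q + q^2, minimized at q = 9 where min AVC = $4. MC = 85 - 36q + 3q^2.
At P = $52 ≥ min AVC, set P = MC on the rising branch: q = 11.
At P = $2 < min AVC = $4, price no longer covers variable cost at any output, so the firm shuts down: q = 0.

Output falls from 11 to 0 (the firm shuts down)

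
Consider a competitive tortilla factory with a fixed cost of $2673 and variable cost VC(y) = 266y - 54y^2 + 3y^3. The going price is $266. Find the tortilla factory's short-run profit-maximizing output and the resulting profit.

AVC = 266 - 54y + 3y^2; min AVC = $23 at y = 9. Since P = $266 ≥ min AVC, the firm produces.
With MC = 266 - 108y + 9y^2, P = MC on the upward-sloping part at y* = 12.
TR = 266·12 = 3192. TC = 2673 + 600 = 3273. Profit = 3192 − 3273 = -$81.
That loss of $81 beats the $2673 the firm would lose by shutting down; producing recovers $2592 of fixed cost.

Profit = -$81 at y = 12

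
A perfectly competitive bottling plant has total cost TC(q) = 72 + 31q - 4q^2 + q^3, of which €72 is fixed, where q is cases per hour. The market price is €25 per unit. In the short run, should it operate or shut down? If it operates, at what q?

From TC, MC = TC'(q) = 31 - 8q + 3q^2 and AVC = VC/q = 31 - 4q + q^2.
AVC hits its minimum where MC = AVC, at q = 2, giving min AVC = 31 - 4·2 + 2^2 = €27.
P = €25 lies below min AVC = €27; no output level covers variable cost.
Shutting down limits the loss to fixed cost, €72.

Shut down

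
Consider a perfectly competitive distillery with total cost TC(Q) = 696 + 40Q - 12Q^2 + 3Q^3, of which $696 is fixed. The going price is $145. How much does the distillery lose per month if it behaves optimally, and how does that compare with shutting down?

Profit = -$246 at Q = 5

AVC = 40 - 12Q + 3Q^2 has its minimum $28 at Q = 2; price $145 clears that bar, so the firm operates.
MC = 40 - 24Q + 9Q^2. Setting P = MC and taking the root on the rising branch gives Q* = 5.
TR = 145·5 = 725. TC = 696 + 275 = 971. Profit = 725 − 971 = -$246.
By producing, the firm covers all variable cost plus $450 of fixed cost; shutting down would lose the full $696.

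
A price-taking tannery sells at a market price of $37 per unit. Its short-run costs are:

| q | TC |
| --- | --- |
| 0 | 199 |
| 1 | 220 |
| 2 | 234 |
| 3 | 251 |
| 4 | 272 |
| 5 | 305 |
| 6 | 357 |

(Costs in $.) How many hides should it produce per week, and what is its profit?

q = 5; profit = -$120

Profit at each row (π = 37q − TC): q=0: -199; q=1: -183; q=2: -160; q=3: -140; q=4: -124; q=5: -120; q=6: -135.
Profit is maximized at q = 5. AVC there is 106/5 = $21.20 ≤ P, so producing beats shutting down (which would give -$199).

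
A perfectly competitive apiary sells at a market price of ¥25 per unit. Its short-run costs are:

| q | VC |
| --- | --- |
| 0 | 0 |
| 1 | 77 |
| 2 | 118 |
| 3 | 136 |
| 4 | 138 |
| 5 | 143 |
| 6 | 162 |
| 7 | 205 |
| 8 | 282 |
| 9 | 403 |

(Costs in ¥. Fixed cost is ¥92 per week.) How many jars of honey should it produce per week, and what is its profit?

Profit at each row (π = 25q − TC): q=0: -92; q=1: -144; q=2: -160; q=3: -153; q=4: -130; q=5: -110; q=6: -104; q=7: -122; q=8: -174; q=9: -270.
Profit is highest at q = 0. Equivalently, the lowest AVC in the table is 162/6 ≈ ¥27 at q = 6, and P = ¥25 falls below it — price never covers variable cost, so the firm shuts down and loses only its fixed cost.

q = 0 (shut down); profit = -¥92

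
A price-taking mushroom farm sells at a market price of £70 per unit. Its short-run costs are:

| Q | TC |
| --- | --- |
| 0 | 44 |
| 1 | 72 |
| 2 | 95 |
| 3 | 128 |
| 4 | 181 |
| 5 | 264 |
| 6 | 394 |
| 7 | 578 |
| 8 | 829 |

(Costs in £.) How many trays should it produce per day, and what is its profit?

Compute π = P·Q − TC at each output: Q=0: -44; Q=1: -2; Q=2: 45; Q=3: 82; Q=4: 99; Q=5: 86; Q=6: 26; Q=7: -88; Q=8: -269.
Profit is maximized at Q = 4. AVC there is 137/4 = £34.25 ≤ P, so producing beats shutting down (which would give -£44).

Q = 4; profit = £99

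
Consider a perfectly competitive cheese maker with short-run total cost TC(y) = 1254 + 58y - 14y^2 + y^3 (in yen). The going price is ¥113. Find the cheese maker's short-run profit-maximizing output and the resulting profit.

AVC = 58 - 14y + y^2; min AVC = ¥9 at y = 7. Since P = ¥113 ≥ min AVC, the firm produces.
With MC = 58 - 28y + 3y^2, P = MC on the upward-sloping part at y* = 11.
TR = 113·11 = 1243. TC = 1254 + 275 = 1529. Profit = 1243 − 1529 = -¥286.
Shutting down would mean losing the fixed cost of ¥1254, so operating at a loss of ¥286 is better by ¥968.

Profit = -¥286 at y = 11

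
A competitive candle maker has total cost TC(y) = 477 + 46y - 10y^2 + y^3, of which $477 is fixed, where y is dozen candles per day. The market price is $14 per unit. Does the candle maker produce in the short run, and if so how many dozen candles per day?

Shut down

Strip out fixed cost: VC = 46y - 10y^2 + y^3. Then AVC = 46 - 10y + y^2 and MC = 46 - 20y + 3y^2.
AVC hits its minimum where MC = AVC, at y = 5, giving min AVC = 46 - 10·5 + 5^2 = $21.
With P < min AVC ($14 < $21), every unit sold adds to the loss.
Shutting down limits the loss to fixed cost, $477.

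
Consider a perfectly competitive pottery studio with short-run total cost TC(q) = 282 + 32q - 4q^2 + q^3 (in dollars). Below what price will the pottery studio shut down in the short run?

The firm shuts down when price falls below the minimum of average variable cost. AVC = VC/q = 32 - 4q + q^2.
dAVC/dq = -4 + 2q = 0 gives q = 2. min AVC = 32 - 4·2 + 2^2 = 28.
For P < $28 the firm produces nothing.

$28 per unit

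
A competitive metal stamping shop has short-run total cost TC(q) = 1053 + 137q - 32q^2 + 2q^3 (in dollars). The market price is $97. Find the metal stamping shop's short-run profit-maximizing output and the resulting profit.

Profit = -$253 at q = 10

AVC = 137 - 32q + 2q^2; min AVC = $9 at q = 8. Since P = $97 ≥ min AVC, the firm produces.
With MC = 137 - 64q + 6q^2, P = MC on the upward-sloping part at q* = 10.
TR = 97·10 = 970. TC = 1053 + 170 = 1223. Profit = 970 − 1223 = -$253.
That loss of $253 beats the $1053 the firm would lose by shutting down; producing recovers $800 of fixed cost.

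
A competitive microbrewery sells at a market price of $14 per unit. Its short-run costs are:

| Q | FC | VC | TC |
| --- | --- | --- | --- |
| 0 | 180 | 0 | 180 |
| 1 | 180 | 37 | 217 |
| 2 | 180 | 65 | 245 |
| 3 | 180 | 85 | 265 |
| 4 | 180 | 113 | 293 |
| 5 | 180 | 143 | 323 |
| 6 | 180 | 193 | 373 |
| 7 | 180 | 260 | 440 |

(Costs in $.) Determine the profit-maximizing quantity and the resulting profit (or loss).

Q = 0 (shut down); profit = -$180

Compute π = P·Q − TC at each output: Q=0: -180; Q=1: -203; Q=2: -217; Q=3: -223; Q=4: -237; Q=5: -253; Q=6: -289; Q=7: -342.
Profit is highest at Q = 0. Equivalently, the lowest AVC in the table is 113/4 ≈ $28.25 at Q = 4, and P = $14 falls below it — price never covers variable cost, so the firm shuts down and loses only its fixed cost.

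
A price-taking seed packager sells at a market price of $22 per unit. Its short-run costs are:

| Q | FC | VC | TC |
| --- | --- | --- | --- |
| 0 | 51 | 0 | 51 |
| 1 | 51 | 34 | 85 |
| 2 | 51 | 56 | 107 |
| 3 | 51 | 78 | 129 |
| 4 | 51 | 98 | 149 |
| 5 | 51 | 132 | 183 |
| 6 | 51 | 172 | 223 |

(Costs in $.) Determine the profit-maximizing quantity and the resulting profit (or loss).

Compute π = P·Q − TC at each output: Q=0: -51; Q=1: -63; Q=2: -63; Q=3: -63; Q=4: -61; Q=5: -73; Q=6: -91.
Profit is highest at Q = 0. Equivalently, the lowest AVC in the table is 98/4 ≈ $24.50 at Q = 4, and P = $22 falls below it — price never covers variable cost, so the firm shuts down and loses only its fixed cost.

Q = 0 (shut down); profit = -$51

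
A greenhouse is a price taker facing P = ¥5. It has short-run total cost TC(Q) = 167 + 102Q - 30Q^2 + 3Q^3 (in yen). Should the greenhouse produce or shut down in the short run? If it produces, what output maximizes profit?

Shut down

Variable cost is VC = 102Q - 30Q^2 + 3Q^3, so AVC = VC/Q = 102 - 30Q + 3Q^2 and MC = dTC/dQ = 102 - 60Q + 9Q^2.
AVC is minimized where dAVC/dQ = -30 + 6Q = 0, at Q = 5; min AVC = 102 - 30·5 + 3·5^2 = ¥27.
Since P = ¥5 < min AVC = ¥27, price fails to cover variable cost at any output.
The firm minimizes its loss by shutting down and losing only its fixed cost of ¥167.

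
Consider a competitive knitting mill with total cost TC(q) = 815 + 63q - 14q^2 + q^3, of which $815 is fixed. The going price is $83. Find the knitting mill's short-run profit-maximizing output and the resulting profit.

Profit = -$215 at q = 10

AVC = 63 - 14q + q^2; min AVC = $14 at q = 7. Since P = $83 ≥ min AVC, the firm produces.
MC = 63 - 28q + 3q^2. Setting P = MC and taking the root on the rising branch gives q* = 10.
TR = 83·10 = 830. TC = 815 + 230 = 1045. Profit = 830 − 1045 = -$215.
By producing, the firm covers all variable cost plus $600 of fixed cost; shutting down would lose the full $815.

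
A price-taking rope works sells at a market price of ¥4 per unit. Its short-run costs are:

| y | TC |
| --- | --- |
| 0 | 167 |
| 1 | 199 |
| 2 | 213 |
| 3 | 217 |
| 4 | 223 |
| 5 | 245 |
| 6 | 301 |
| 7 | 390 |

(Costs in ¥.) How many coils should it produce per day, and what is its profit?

Tabulate TR − TC: y=0: -167; y=1: -195; y=2: -205; y=3: -205; y=4: -207; y=5: -225; y=6: -277; y=7: -362.
Profit is highest at y = 0. Equivalently, the lowest AVC in the table is 56/4 ≈ ¥14 at y = 4, and P = ¥4 falls below it — price never covers variable cost, so the firm shuts down and loses only its fixed cost.

y = 0 (shut down); profit = -¥167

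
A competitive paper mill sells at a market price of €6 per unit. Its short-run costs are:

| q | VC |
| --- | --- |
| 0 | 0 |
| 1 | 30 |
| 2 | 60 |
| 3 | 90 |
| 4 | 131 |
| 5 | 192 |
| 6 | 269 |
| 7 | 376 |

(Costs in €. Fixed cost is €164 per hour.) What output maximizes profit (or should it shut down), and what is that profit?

Compute π = P·q − TC at each output: q=0: -164; q=1: -188; q=2: -212; q=3: -236; q=4: -271; q=5: -326; q=6: -397; q=7: -498.
Profit is highest at q = 0. Equivalently, the lowest AVC in the table is 30/1 ≈ €30 at q = 1, and P = €6 falls below it — price never covers variable cost, so the firm shuts down and loses only its fixed cost.

q = 0 (shut down); profit = -€164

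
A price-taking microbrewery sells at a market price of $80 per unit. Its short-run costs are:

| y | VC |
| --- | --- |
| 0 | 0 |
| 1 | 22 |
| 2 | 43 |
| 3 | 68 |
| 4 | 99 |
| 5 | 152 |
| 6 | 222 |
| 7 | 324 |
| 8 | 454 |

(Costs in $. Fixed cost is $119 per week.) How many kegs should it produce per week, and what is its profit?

y = 6; profit = $139

Profit at each row (π = 80y − TC): y=0: -119; y=1: -61; y=2: -2; y=3: 53; y=4: 102; y=5: 129; y=6: 139; y=7: 117; y=8: 67.
Profit is maximized at y = 6. AVC there is 222/6 = $37 ≤ P, so producing beats shutting down (which would give -$119).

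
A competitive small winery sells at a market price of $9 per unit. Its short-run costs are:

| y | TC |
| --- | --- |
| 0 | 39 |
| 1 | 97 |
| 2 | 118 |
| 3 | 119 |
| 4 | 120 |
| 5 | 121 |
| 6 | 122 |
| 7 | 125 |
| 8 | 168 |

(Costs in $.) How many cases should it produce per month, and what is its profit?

y = 0 (shut down); profit = -$39

Tabulate TR − TC: y=0: -39; y=1: -88; y=2: -100; y=3: -92; y=4: -84; y=5: -76; y=6: -68; y=7: -62; y=8: -96.
Profit is highest at y = 0. Equivalently, the lowest AVC in the table is 86/7 ≈ $12.29 at y = 7, and P = $9 falls below it — price never covers variable cost, so the firm shuts down and loses only its fixed cost.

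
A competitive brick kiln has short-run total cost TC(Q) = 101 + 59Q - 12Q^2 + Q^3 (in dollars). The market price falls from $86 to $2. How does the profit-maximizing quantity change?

MC = 59 - 24Q + 3Q^2; the shutdown threshold is min AVC = $23 (at Q = 6).
At P = $86 ≥ min AVC, set P = MC on the rising branch: Q = 9.
At P = $2 < min AVC = $23, price no longer covers variable cost at any output, so the firm shuts down: Q = 0.

Output falls from 9 to 0 (the firm shuts down)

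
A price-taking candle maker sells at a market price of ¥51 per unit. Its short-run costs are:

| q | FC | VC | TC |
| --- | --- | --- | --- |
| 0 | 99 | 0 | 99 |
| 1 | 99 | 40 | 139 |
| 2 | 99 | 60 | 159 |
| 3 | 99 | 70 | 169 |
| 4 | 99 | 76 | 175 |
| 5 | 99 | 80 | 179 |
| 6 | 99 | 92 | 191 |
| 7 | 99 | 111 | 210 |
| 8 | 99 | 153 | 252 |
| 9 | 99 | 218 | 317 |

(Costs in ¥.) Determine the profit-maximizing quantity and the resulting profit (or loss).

q = 8; profit = ¥156

Profit at each row (π = 51q − TC): q=0: -99; q=1: -88; q=2: -57; q=3: -16; q=4: 29; q=5: 76; q=6: 115; q=7: 147; q=8: 156; q=9: 142.
Profit is maximized at q = 8. AVC there is 153/8 = ¥19.12 ≤ P, so producing beats shutting down (which would give -¥99).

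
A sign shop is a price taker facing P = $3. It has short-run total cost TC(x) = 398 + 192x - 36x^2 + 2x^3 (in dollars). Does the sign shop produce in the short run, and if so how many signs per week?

Strip out fixed cost: VC = 192x - 36x^2 + 2x^3. Then AVC = 192 - 36x + 2x^2 and MC = 192 - 72x + 6x^2.
AVC hits its minimum where MC = AVC, at x = 9, giving min AVC = 192 - 36·9 + 2·9^2 = $30.
Since P = $3 < min AVC = $30, price fails to cover variable cost at any output.
The firm minimizes its loss by shutting down and losing only its fixed cost of $398.

Shut down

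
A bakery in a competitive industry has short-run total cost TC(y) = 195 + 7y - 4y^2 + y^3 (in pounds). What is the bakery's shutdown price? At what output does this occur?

Short-run supply begins at min AVC. From VC = 7y - 4y^2 + y^3, AVC = 7 - 4y + y^2.
At the minimum of AVC, MC = AVC. MC = 7 - 8y + 3y^2; setting MC = AVC gives 2y^2 - 4y = 0, so y = 2. min AVC = 3.
The firm shuts down for any P below £3.

£3 per unit, at y = 2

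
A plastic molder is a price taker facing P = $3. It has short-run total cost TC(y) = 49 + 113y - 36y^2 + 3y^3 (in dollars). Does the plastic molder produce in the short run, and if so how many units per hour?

Shut down

From TC, MC = TC'(y) = 113 - 72y + 9y^2 and AVC = VC/y = 113 - 36y + 3y^2.
AVC is minimized where dAVC/dy = -36 + 6y = 0, at y = 6; min AVC = 113 - 36·6 + 3·6^2 = $5.
P = $3 lies below min AVC = $5; no output level covers variable cost.
Best response: produce nothing and absorb the $49 fixed cost.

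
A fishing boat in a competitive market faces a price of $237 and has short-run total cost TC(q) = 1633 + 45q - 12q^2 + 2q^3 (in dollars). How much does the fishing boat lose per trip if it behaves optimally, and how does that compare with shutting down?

AVC = 45 - 12q + 2q^2; min AVC = $27 at q = 3. Since P = $237 ≥ min AVC, the firm produces.
MC = 45 - 24q + 6q^2. Setting P = MC and taking the root on the rising branch gives q* = 8.
TR = 237·8 = 1896. TC = 1633 + 616 = 2249. Profit = 1896 − 2249 = -$353.
Shutting down would mean losing the fixed cost of $1633, so operating at a loss of $353 is better by $1280.

Profit = -$353 at q = 8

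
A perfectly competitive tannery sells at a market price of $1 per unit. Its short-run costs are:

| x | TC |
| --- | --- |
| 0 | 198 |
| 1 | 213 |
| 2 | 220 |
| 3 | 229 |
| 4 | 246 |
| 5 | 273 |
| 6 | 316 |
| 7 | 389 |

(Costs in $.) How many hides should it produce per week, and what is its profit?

Profit at each row (π = 1x − TC): x=0: -198; x=1: -212; x=2: -218; x=3: -226; x=4: -242; x=5: -268; x=6: -310; x=7: -382.
Profit is highest at x = 0. Equivalently, the lowest AVC in the table is 31/3 ≈ $10.33 at x = 3, and P = $1 falls below it — price never covers variable cost, so the firm shuts down and loses only its fixed cost.

x = 0 (shut down); profit = -$198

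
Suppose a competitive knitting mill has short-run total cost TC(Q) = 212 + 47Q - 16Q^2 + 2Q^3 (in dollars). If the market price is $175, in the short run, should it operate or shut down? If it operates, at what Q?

From TC, MC = TC'(Q) = 47 - 32Q + 6Q^2 and AVC = VC/Q = 47 - 16Q + 2Q^2.
AVC is minimized where dAVC/dQ = -16 + 4Q = 0, at Q = 4; min AVC = 47 - 16·4 + 2·4^2 = $15.
Because $175 ≥ $15, revenue can cover variable cost; the firm operates.
Set P = MC: 175 = 47 - 32Q + 6Q^2 → -128 - 32Q + 6Q^2 = 0. The roots are Q = -8/3 and Q = 8; the profit-maximizing output is on the rising part of MC, so Q* = 8.
Check: AVC at Q = 8 is $47 ≤ P, so revenue covers variable cost.
Profit = P·Q − TC = 175·8 − 588 = $812.

Produce at Q = 8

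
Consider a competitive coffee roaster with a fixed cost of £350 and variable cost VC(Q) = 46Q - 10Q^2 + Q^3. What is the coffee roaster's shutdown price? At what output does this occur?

£21 per unit, at Q = 5

The firm shuts down when price falls below the minimum of average variable cost. AVC = VC/Q = 46 - 10Q + Q^2.
At the minimum of AVC, MC = AVC. MC = 46 - 20Q + 3Q^2; setting MC = AVC gives 2Q^2 - 10Q = 0, so Q = 5. min AVC = 21.
The firm shuts down for any P below £21.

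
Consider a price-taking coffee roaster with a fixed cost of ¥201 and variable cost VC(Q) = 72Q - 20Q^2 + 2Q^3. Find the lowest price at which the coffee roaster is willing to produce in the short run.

¥22 per unit

Short-run supply begins at min AVC. From VC = 72Q - 20Q^2 + 2Q^3, AVC = 72 - 20Q + 2Q^2.
dAVC/dQ = -20 + 4Q = 0 gives Q = 5. min AVC = 72 - 20·5 + 2·5^2 = 22.
For P < ¥22 the firm produces nothing.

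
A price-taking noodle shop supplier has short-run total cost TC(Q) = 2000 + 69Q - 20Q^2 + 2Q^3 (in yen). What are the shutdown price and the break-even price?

Shutdown price = ¥19; break-even price = ¥269

AVC = 69 - 20Q + 2Q^2; minimized at Q = 5, giving min AVC = ¥19. That is the shutdown price.
ATC = 2000/Q + 69 - 20Q + 2Q^2. Setting dATC/dQ = −2000/Q^2 − 20 + 4Q = 0 gives Q = 10 (since 4·10^3 − 20·10^2 = 2000).
min ATC = 2000/10 + 69 − 20·10 + 2·10^2 = ¥269. That is the break-even price.
Between these two prices the firm operates at a loss; above ¥269 it earns a profit.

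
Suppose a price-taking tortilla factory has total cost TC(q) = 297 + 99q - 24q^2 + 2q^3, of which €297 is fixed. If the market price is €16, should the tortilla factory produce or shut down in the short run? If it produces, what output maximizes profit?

Shut down

Variable cost is VC = 99q - 24q^2 + 2q^3, so AVC = VC/q = 99 - 24q + 2q^2 and MC = dTC/dq = 99 - 48q + 6q^2.
AVC is minimized where dAVC/dq = -24 + 4q = 0, at q = 6; min AVC = 99 - 24·6 + 2·6^2 = €27.
With P < min AVC (€16 < €27), every unit sold adds to the loss.
Best response: produce nothing and absorb the €297 fixed cost.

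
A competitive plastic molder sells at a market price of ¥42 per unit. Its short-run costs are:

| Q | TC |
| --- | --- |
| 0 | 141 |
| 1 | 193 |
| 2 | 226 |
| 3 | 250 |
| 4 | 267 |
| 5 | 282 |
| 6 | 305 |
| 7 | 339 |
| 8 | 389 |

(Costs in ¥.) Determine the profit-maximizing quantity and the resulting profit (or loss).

Q = 7; profit = -¥45

Compute π = P·Q − TC at each output: Q=0: -141; Q=1: -151; Q=2: -142; Q=3: -124; Q=4: -99; Q=5: -72; Q=6: -53; Q=7: -45; Q=8: -53.
Profit is maximized at Q = 7. AVC there is 198/7 = ¥28.29 ≤ P, so producing beats shutting down (which would give -¥141).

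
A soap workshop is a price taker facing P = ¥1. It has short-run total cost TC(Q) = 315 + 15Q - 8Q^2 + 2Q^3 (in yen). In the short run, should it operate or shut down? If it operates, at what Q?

From TC, MC = TC'(Q) = 15 - 16Q + 6Q^2 and AVC = VC/Q = 15 - 8Q + 2Q^2.
AVC is minimized where dAVC/dQ = -8 + 4Q = 0, at Q = 2; min AVC = 15 - 8·2 + 2·2^2 = ¥7.
P = ¥1 lies below min AVC = ¥7; no output level covers variable cost.
The firm minimizes its loss by shutting down and losing only its fixed cost of ¥315.

Shut down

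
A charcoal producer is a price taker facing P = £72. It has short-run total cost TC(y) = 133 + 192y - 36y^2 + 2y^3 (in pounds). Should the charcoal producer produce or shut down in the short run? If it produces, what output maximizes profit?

Produce at y = 10

From TC, MC = TC'(y) = 192 - 72y + 6y^2 and AVC = VC/y = 192 - 36y + 2y^2.
AVC is minimized where dAVC/dy = -36 + 4y = 0, at y = 9; min AVC = 192 - 36·9 + 2·9^2 = £30.
Because £72 ≥ £30, revenue can cover variable cost; the firm operates.
Solving P = MC: 120 - 72y + 6y^2 = 0 ⇒ y = 2 or 10. On the upward-sloping branch, y* = 10.
Check: AVC at y = 10 is £32 ≤ P, so revenue covers variable cost.
Profit = P·y − TC = 72·10 − 453 = £267.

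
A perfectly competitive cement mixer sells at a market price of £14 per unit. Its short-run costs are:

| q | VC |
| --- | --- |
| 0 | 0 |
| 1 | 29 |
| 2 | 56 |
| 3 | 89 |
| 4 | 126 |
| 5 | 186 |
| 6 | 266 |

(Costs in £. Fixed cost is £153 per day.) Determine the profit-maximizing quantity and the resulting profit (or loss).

Profit at each row (π = 14q − TC): q=0: -153; q=1: -168; q=2: -181; q=3: -200; q=4: -223; q=5: -269; q=6: -335.
Profit is highest at q = 0. Equivalently, the lowest AVC in the table is 56/2 ≈ £28 at q = 2, and P = £14 falls below it — price never covers variable cost, so the firm shuts down and loses only its fixed cost.

q = 0 (shut down); profit = -£153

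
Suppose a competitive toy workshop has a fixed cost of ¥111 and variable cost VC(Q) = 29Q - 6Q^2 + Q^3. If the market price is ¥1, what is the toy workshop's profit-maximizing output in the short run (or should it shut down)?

Shut down

Strip out fixed cost: VC = 29Q - 6Q^2 + Q^3. Then AVC = 29 - 6Q + Q^2 and MC = 29 - 12Q + 3Q^2.
AVC is minimized where dAVC/dQ = -6 + 2Q = 0, at Q = 3; min AVC = 29 - 6·3 + 3^2 = ¥20.
With P < min AVC (¥1 < ¥20), every unit sold adds to the loss.
The firm minimizes its loss by shutting down and losing only its fixed cost of ¥111.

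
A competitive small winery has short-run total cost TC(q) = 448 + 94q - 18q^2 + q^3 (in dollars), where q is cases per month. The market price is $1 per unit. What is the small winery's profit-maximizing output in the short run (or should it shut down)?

Variable cost is VC = 94q - 18q^2 + q^3, so AVC = VC/q = 94 - 18q + q^2 and MC = dTC/dq = 94 - 36q + 3q^2.
The AVC parabola has its vertex at q = 18/2 = 9, where AVC = 94 - 18·9 + 9^2 = $13.
With P < min AVC ($1 < $13), every unit sold adds to the loss.
The firm minimizes its loss by shutting down and losing only its fixed cost of $448.

Shut down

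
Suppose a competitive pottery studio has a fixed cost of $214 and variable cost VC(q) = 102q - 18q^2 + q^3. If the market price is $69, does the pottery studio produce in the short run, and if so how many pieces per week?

Produce at q = 11

From TC, MC = TC'(q) = 102 - 36q + 3q^2 and AVC = VC/q = 102 - 18q + q^2.
The AVC parabola has its vertex at q = 18/2 = 9, where AVC = 102 - 18·9 + 9^2 = $21.
P = $69 exceeds min AVC = $21, so the firm stays open.
Set P = MC: 69 = 102 - 36q + 3q^2 → 33 - 36q + 3q^2 = 0. The roots are q = 1 and q = 11; the profit-maximizing output is on the rising part of MC, so q* = 11.
Check: AVC at q = 11 is $25 ≤ P, so revenue covers variable cost.
Profit = P·q − TC = 69·11 − 489 = $270.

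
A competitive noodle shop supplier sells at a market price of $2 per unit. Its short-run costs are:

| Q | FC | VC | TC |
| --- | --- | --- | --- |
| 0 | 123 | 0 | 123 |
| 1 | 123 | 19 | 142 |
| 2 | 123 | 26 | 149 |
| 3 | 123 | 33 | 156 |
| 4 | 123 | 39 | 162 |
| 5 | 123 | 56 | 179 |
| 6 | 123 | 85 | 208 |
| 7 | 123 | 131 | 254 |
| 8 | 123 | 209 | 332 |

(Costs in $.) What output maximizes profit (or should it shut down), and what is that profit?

Tabulate TR − TC: Q=0: -123; Q=1: -140; Q=2: -145; Q=3: -150; Q=4: -154; Q=5: -169; Q=6: -196; Q=7: -240; Q=8: -316.
Profit is highest at Q = 0. Equivalently, the lowest AVC in the table is 39/4 ≈ $9.75 at Q = 4, and P = $2 falls below it — price never covers variable cost, so the firm shuts down and loses only its fixed cost.

Q = 0 (shut down); profit = -$123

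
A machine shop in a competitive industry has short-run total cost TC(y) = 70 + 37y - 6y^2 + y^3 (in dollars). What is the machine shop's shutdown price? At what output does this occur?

$28 per unit, at y = 3

Short-run supply begins at min AVC. From VC = 37y - 6y^2 + y^3, AVC = 37 - 6y + y^2.
At the minimum of AVC, MC = AVC. MC = 37 - 12y + 3y^2; setting MC = AVC gives 2y^2 - 6y = 0, so y = 3. min AVC = 28.
So the shutdown price is $28.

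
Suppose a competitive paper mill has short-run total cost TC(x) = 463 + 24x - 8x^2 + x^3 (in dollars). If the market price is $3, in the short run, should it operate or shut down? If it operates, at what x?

Shut down

Variable cost is VC = 24x - 8x^2 + x^3, so AVC = VC/x = 24 - 8x + x^2 and MC = dTC/dx = 24 - 16x + 3x^2.
AVC hits its minimum where MC = AVC, at x = 4, giving min AVC = 24 - 8·4 + 4^2 = $8.
Since P = $3 < min AVC = $8, price fails to cover variable cost at any output.
The firm minimizes its loss by shutting down and losing only its fixed cost of $463.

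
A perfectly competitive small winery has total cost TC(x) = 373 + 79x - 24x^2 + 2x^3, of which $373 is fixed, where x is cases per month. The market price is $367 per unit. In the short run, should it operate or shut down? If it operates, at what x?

Produce at x = 12

From TC, MC = TC'(x) = 79 - 48x + 6x^2 and AVC = VC/x = 79 - 24x + 2x^2.
The AVC parabola has its vertex at x = 24/4 = 6, where AVC = 79 - 24·6 + 2·6^2 = $7.
Because $367 ≥ $7, revenue can cover variable cost; the firm operates.
Set P = MC: 367 = 79 - 48x + 6x^2 → -288 - 48x + 6x^2 = 0. The roots are x = -4 and x = 12; the profit-maximizing output is on the rising part of MC, so x* = 12.
Check: AVC at x = 12 is $79 ≤ P, so revenue covers variable cost.
Profit = P·x − TC = 367·12 − 1321 = $3083.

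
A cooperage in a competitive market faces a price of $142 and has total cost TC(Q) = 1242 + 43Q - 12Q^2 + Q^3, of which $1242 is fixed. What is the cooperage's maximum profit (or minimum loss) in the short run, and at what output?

AVC = 43 - 12Q + Q^2 has its minimum $7 at Q = 6; price $142 clears that bar, so the firm operates.
MC = 43 - 24Q + 3Q^2. Setting P = MC and taking the root on the rising branch gives Q* = 11.
TR = 142·11 = 1562. TC = 1242 + 352 = 1594. Profit = 1562 − 1594 = -$32.
That loss of $32 beats the $1242 the firm would lose by shutting down; producing recovers $1210 of fixed cost.

Profit = -$32 at Q = 11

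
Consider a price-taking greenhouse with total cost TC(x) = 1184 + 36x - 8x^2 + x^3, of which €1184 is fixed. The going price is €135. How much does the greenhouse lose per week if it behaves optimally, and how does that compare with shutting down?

AVC = 36 - 8x + x^2; min AVC = €20 at x = 4. Since P = €135 ≥ min AVC, the firm produces.
MC = 36 - 16x + 3x^2. Setting P = MC and taking the root on the rising branch gives x* = 9.
TR = 135·9 = 1215. TC = 1184 + 405 = 1589. Profit = 1215 − 1589 = -€374.
Shutting down would mean losing the fixed cost of €1184, so operating at a loss of €374 is better by €810.

Profit = -€374 at x = 9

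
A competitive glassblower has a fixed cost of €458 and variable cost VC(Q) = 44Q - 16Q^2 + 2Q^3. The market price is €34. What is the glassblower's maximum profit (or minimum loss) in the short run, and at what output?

Profit = -€358 at Q = 5

AVC = 44 - 16Q + 2Q^2 has its minimum €12 at Q = 4; price €34 clears that bar, so the firm operates.
With MC = 44 - 32Q + 6Q^2, P = MC on the upward-sloping part at Q* = 5.
TR = 34·5 = 170. TC = 458 + 70 = 528. Profit = 170 − 528 = -€358.
Shutting down would mean losing the fixed cost of €458, so operating at a loss of €358 is better by €100.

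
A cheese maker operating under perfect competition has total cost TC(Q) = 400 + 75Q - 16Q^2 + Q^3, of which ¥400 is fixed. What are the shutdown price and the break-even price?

Shutdown price = ¥11; break-even price = ¥55

Shutdown price = min AVC. AVC = 75 - 16Q + Q^2, with vertex at Q = 8 and minimum ¥11.
ATC = 400/Q + 75 - 16Q + Q^2. Setting dATC/dQ = −400/Q^2 − 16 + 2Q = 0 gives Q = 10 (since 2·10^3 − 16·10^2 = 400).
min ATC = 400/10 + 75 − 16·10 + 10^2 = ¥55. That is the break-even price.
Between these two prices the firm operates at a loss; above ¥55 it earns a profit.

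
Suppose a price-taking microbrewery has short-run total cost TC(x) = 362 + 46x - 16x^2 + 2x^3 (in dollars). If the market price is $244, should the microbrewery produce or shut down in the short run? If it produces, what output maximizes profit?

Strip out fixed cost: VC = 46x - 16x^2 + 2x^3. Then AVC = 46 - 16x + 2x^2 and MC = 46 - 32x + 6x^2.
The AVC parabola has its vertex at x = 16/4 = 4, where AVC = 46 - 16·4 + 2·4^2 = $14.
Since P = $244 ≥ min AVC = $14, price covers variable cost and the firm should produce.
Set P = MC: 244 = 46 - 32x + 6x^2 → -198 - 32x + 6x^2 = 0. The roots are x = -11/3 and x = 9; the profit-maximizing output is on the rising part of MC, so x* = 9.
Check: AVC at x = 9 is $64 ≤ P, so revenue covers variable cost.
Profit = P·x − TC = 244·9 − 938 = $1258.

Produce at x = 9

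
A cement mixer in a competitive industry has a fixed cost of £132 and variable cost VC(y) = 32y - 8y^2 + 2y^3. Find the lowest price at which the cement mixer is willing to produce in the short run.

The firm shuts down when price falls below the minimum of average variable cost. AVC = VC/y = 32 - 8y + 2y^2.
dAVC/dy = -8 + 4y = 0 gives y = 2. min AVC = 32 - 8·2 + 2·2^2 = 24.
The firm shuts down for any P below £24.

£24 per unit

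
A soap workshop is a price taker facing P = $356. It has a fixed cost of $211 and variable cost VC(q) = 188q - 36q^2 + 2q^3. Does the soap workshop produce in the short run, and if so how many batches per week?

Variable cost is VC = 188q - 36q^2 + 2q^3, so AVC = VC/q = 188 - 36q + 2q^2 and MC = dTC/dq = 188 - 72q + 6q^2.
AVC hits its minimum where MC = AVC, at q = 9, giving min AVC = 188 - 36·9 + 2·9^2 = $26.
Since P = $356 ≥ min AVC = $26, price covers variable cost and the firm should produce.
Solving P = MC: -168 - 72q + 6q^2 = 0 ⇒ q = -2 or 14. On the upward-sloping branch, q* = 14.
Check: AVC at q = 14 is $76 ≤ P, so revenue covers variable cost.
Profit = P·q − TC = 356·14 − 1275 = $3709.

Produce at q = 14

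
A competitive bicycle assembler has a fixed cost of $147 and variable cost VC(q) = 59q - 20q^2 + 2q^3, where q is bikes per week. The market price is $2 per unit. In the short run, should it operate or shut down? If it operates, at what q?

Shut down

Variable cost is VC = 59q - 20q^2 + 2q^3, so AVC = VC/q = 59 - 20q + 2q^2 and MC = dTC/dq = 59 - 40q + 6q^2.
AVC hits its minimum where MC = AVC, at q = 5, giving min AVC = 59 - 20·5 + 2·5^2 = $9.
P = $2 lies below min AVC = $9; no output level covers variable cost.
Shutting down limits the loss to fixed cost, $147.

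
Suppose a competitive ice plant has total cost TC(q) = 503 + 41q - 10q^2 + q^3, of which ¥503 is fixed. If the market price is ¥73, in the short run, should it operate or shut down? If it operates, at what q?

From TC, MC = TC'(q) = 41 - 20q + 3q^2 and AVC = VC/q = 41 - 10q + q^2.
AVC hits its minimum where MC = AVC, at q = 5, giving min AVC = 41 - 10·5 + 5^2 = ¥16.
Since P = ¥73 ≥ min AVC = ¥16, price covers variable cost and the firm should produce.
Solving P = MC: -32 - 20q + 3q^2 = 0 ⇒ q = -4/3 or 8. On the upward-sloping branch, q* = 8.
Check: AVC at q = 8 is ¥25 ≤ P, so revenue covers variable cost.
Profit = P·q − TC = 73·8 − 703 = -¥119, a loss, but smaller than the ¥503 fixed cost the firm would lose by shutting down.

Produce at q = 8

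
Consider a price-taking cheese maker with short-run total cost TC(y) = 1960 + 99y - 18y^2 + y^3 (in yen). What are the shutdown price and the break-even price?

Shutdown price = ¥18; break-even price = ¥183

Shutdown price = min AVC. AVC = 99 - 18y + y^2, with vertex at y = 9 and minimum ¥18.
ATC = 1960/y + 99 - 18y + y^2. Setting dATC/dy = −1960/y^2 − 18 + 2y = 0 gives y = 14 (since 2·14^3 − 18·14^2 = 1960).
min ATC = 1960/14 + 99 − 18·14 + 14^2 = ¥183. That is the break-even price.
For ¥18 ≤ P < ¥183 the firm produces at a loss; below ¥18 it shuts down.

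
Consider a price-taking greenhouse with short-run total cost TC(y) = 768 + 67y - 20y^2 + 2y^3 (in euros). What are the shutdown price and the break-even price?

Shutdown price = min AVC. AVC = 67 - 20y + 2y^2, with vertex at y = 5 and minimum €17.
ATC = 768/y + 67 - 20y + 2y^2. Setting dATC/dy = −768/y^2 − 20 + 4y = 0 gives y = 8 (since 4·8^3 − 20·8^2 = 768).
min ATC = 768/8 + 67 − 20·8 + 2·8^2 = €131. That is the break-even price.
For €17 ≤ P < €131 the firm produces at a loss; below €17 it shuts down.

Shutdown price = €17; break-even price = €131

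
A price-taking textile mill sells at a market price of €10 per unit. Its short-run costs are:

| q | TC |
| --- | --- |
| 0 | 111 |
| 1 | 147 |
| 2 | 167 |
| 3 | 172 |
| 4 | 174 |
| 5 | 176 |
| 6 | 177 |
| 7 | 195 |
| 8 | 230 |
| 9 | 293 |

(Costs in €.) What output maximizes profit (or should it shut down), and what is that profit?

q = 0 (shut down); profit = -€111

Profit at each row (π = 10q − TC): q=0: -111; q=1: -137; q=2: -147; q=3: -142; q=4: -134; q=5: -126; q=6: -117; q=7: -125; q=8: -150; q=9: -203.
Profit is highest at q = 0. Equivalently, the lowest AVC in the table is 66/6 ≈ €11 at q = 6, and P = €10 falls below it — price never covers variable cost, so the firm shuts down and loses only its fixed cost.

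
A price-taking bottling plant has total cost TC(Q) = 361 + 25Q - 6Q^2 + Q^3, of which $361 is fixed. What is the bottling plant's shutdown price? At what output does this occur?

The shutdown price is the minimum of AVC. VC = 25Q - 6Q^2 + Q^3, so AVC = 25 - 6Q + Q^2.
dAVC/dQ = -6 + 2Q = 0 gives Q = 3. min AVC = 25 - 6·3 + 3^2 = 16.
The firm shuts down for any P below $16.

$16 per unit, at Q = 3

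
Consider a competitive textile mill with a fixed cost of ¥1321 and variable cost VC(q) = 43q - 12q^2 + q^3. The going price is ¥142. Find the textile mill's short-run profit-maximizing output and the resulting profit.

Profit = -¥111 at q = 11

AVC = 43 - 12q + q^2; min AVC = ¥7 at q = 6. Since P = ¥142 ≥ min AVC, the firm produces.
MC = 43 - 24q + 3q^2. Setting P = MC and taking the root on the rising branch gives q* = 11.
TR = 142·11 = 1562. TC = 1321 + 352 = 1673. Profit = 1562 − 1673 = -¥111.
By producing, the firm covers all variable cost plus ¥1210 of fixed cost; shutting down would lose the full ¥1321.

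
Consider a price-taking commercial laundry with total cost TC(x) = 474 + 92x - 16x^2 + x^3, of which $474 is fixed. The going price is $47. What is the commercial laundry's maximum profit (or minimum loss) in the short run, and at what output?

AVC = 92 - 16x + x^2; min AVC = $28 at x = 8. Since P = $47 ≥ min AVC, the firm produces.
MC = 92 - 32x + 3x^2. Setting P = MC and taking the root on the rising branch gives x* = 9.
TR = 47·9 = 423. TC = 474 + 261 = 735. Profit = 423 − 735 = -$312.
That loss of $312 beats the $474 the firm would lose by shutting down; producing recovers $162 of fixed cost.

Profit = -$312 at x = 9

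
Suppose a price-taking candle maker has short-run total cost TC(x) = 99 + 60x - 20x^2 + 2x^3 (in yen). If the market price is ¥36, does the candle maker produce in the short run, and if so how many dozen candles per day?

Produce at x = 6

Strip out fixed cost: VC = 60x - 20x^2 + 2x^3. Then AVC = 60 - 20x + 2x^2 and MC = 60 - 40x + 6x^2.
AVC hits its minimum where MC = AVC, at x = 5, giving min AVC = 60 - 20·5 + 2·5^2 = ¥10.
Since P = ¥36 ≥ min AVC = ¥10, price covers variable cost and the firm should produce.
Set P = MC: 36 = 60 - 40x + 6x^2 → 24 - 40x + 6x^2 = 0. The roots are x = 2/3 and x = 6; the profit-maximizing output is on the rising part of MC, so x* = 6.
Check: AVC at x = 6 is ¥12 ≤ P, so revenue covers variable cost.
Profit = P·x − TC = 36·6 − 171 = ¥45.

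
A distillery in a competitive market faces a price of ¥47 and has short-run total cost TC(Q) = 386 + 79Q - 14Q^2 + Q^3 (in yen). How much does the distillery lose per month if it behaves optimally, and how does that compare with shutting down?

Profit = -¥258 at Q = 8

AVC = 79 - 14Q + Q^2 has its minimum ¥30 at Q = 7; price ¥47 clears that bar, so the firm operates.
MC = 79 - 28Q + 3Q^2. Setting P = MC and taking the root on the rising branch gives Q* = 8.
TR = 47·8 = 376. TC = 386 + 248 = 634. Profit = 376 − 634 = -¥258.
Shutting down would mean losing the fixed cost of ¥386, so operating at a loss of ¥258 is better by ¥128.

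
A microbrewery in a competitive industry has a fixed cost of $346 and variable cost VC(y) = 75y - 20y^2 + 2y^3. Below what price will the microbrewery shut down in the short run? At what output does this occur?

The shutdown price is the minimum of AVC. VC = 75y - 20y^2 + 2y^3, so AVC = 75 - 20y + 2y^2.
At the minimum of AVC, MC = AVC. MC = 75 - 40y + 6y^2; setting MC = AVC gives 4y^2 - 20y = 0, so y = 5. min AVC = 25.
So the shutdown price is $25.

$25 per unit, at y = 5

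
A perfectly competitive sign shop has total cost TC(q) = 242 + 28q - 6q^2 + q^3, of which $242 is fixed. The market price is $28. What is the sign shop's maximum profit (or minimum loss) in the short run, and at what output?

AVC = 28 - 6q + q^2; min AVC = $19 at q = 3. Since P = $28 ≥ min AVC, the firm produces.
With MC = 28 - 12q + 3q^2, P = MC on the upward-sloping part at q* = 4.
TR = 28·4 = 112. TC = 242 + 80 = 322. Profit = 112 − 322 = -$210.
Shutting down would mean losing the fixed cost of $242, so operating at a loss of $210 is better by $32.

Profit = -$210 at q = 4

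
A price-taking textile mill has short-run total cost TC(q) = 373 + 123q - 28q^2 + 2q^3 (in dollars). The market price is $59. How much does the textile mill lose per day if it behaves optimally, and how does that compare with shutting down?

Profit = -$117 at q = 8

AVC = 123 - 28q + 2q^2 has its minimum $25 at q = 7; price $59 clears that bar, so the firm operates.
With MC = 123 - 56q + 6q^2, P = MC on the upward-sloping part at q* = 8.
TR = 59·8 = 472. TC = 373 + 216 = 589. Profit = 472 − 589 = -$117.
By producing, the firm covers all variable cost plus $256 of fixed cost; shutting down would lose the full $373.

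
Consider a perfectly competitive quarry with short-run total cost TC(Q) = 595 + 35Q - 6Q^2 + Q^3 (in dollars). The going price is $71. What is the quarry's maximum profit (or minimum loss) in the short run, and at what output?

AVC = 35 - 6Q + Q^2; min AVC = $26 at Q = 3. Since P = $71 ≥ min AVC, the firm produces.
MC = 35 - 12Q + 3Q^2. Setting P = MC and taking the root on the rising branch gives Q* = 6.
TR = 71·6 = 426. TC = 595 + 210 = 805. Profit = 426 − 805 = -$379.
Shutting down would mean losing the fixed cost of $595, so operating at a loss of $379 is better by $216.

Profit = -$379 at Q = 6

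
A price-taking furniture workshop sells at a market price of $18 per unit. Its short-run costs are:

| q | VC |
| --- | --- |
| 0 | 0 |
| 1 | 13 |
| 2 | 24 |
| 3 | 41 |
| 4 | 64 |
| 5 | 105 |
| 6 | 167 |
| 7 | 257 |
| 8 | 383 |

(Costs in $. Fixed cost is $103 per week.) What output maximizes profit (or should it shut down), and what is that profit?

Profit at each row (π = 18q − TC): q=0: -103; q=1: -98; q=2: -91; q=3: -90; q=4: -95; q=5: -118; q=6: -162; q=7: -234; q=8: -342.
Profit is maximized at q = 3. AVC there is 41/3 = $13.67 ≤ P, so producing beats shutting down (which would give -$103).

q = 3; profit = -$90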